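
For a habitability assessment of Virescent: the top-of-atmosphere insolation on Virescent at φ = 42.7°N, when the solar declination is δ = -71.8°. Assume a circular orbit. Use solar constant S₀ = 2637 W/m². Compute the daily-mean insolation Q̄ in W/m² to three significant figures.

Q̄ ≈ 0.00 W/m²

cos H₀ = −tan(+42.7°) tan(-71.800°) = 2.8066 ≥ 1 ⇒ polar night, H₀ = 0 and Q̄ = 0.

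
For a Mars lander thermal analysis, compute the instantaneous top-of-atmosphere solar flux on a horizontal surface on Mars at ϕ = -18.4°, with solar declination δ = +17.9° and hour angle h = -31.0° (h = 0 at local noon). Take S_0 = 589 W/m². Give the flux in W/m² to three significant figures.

cos θ_z = sin ϕ sin δ + cos ϕ cos δ cos h = -0.097017 + 0.773975 = 0.676958.
Flux = S_0 · cos θ_z = 589 × 0.676958 = 398.7 W/m².

399 W/m²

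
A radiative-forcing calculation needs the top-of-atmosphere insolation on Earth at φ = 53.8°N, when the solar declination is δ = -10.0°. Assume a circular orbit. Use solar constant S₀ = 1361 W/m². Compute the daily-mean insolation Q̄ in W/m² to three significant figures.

cos H₀ = −tan(+53.8°) tan(-10.000°) = 0.2409, H₀ = 1.3275 rad.
Bracket: H₀ sin φ sin δ + cos φ cos δ sin H₀ = 1.3275×0.80696×-0.17365 + 0.59061×0.98481×0.97054 = -0.186021 + 0.564504 = 0.378483.
Q̄ = (S₀/π) × [bracket] = (1361/π) × 0.378483 = 164.0 W/m².

Q̄ ≈ 164 W/m²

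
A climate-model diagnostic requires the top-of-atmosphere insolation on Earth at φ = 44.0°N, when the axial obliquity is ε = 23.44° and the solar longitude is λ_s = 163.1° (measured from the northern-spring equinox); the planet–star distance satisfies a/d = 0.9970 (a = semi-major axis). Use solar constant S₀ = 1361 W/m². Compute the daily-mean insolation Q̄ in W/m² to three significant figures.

Solar declination: sin δ = sin ε · sin λ_s = sin 23.44° × sin 163.1° = 0.11564, so δ = +6.640°.
cos H₀ = −tan(+44.0°) tan(+6.640°) = -0.1124, H₀ = 1.6835 rad.
Bracket: H₀ sin φ sin δ + cos φ cos δ sin H₀ = 1.6835×0.69466×0.11564 + 0.71934×0.99329×0.99366 = 0.135236 + 0.709983 = 0.845219.
Inverse-square distance factor (a/d)² = 0.9970² = 0.994009.
Q̄ = (S₀/π) × 0.994009 × [bracket] = (1361/π) × 0.994009 × 0.845219 = 364.0 W/m².

Q̄ ≈ 364 W/m²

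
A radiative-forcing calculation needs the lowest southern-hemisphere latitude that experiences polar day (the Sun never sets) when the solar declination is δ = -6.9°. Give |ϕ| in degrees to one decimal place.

Polar day requires cos h₀ = −tan ϕ tan δ ≤ −1, i.e. tan ϕ tan δ ≥ 1.
The boundary is |tan ϕ| · |tan δ| = 1, so |ϕ| = 90° − |δ| = 90° − 6.9° = 83.1° in the southern hemisphere.

|ϕ| = 83.1°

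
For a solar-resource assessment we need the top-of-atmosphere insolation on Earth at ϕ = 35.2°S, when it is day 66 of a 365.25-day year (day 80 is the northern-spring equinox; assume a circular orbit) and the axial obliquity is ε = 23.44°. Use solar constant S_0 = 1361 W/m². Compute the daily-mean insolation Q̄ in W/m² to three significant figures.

Solar longitude: L_s = 360° × (66 − 80)/365.25 = -13.799°, i.e. -13.799° + 360° = 346.201°.
sin δ = sin 23.44° × sin 346.201° = -0.09488, so δ = -5.444°.
cos h₀ = −tan(-35.2°) tan(-5.444°) = -0.0672, h₀ = 1.6381 rad.
Bracket: h₀ sin ϕ sin δ + cos ϕ cos δ sin h₀ = 1.6381×-0.57643×-0.09488 + 0.81714×0.99549×0.99774 = 0.089590 + 0.811616 = 0.901206.
Q̄ = (S_0/π) × [bracket] = (1361/π) × 0.901206 = 390.4 W/m².

Q̄ ≈ 390 W/m²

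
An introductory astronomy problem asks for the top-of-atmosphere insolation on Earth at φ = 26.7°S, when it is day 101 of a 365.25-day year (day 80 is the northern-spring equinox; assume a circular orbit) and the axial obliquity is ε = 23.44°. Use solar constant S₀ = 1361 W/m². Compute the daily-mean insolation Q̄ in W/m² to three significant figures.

Solar longitude: λ_s = 360° × (101 − 80)/365.25 = 20.698°.
sin δ = sin 23.44° × sin 20.698° = 0.14060, so δ = +8.082°.
cos H₀ = −tan(-26.7°) tan(+8.082°) = 0.0714, H₀ = 1.4993 rad.
Bracket: H₀ sin φ sin δ + cos φ cos δ sin H₀ = 1.4993×-0.44932×0.14060 + 0.89337×0.99007×0.99745 = -0.094717 + 0.882243 = 0.787526.
Q̄ = (S₀/π) × [bracket] = (1361/π) × 0.787526 = 341.2 W/m².

Q̄ ≈ 341 W/m²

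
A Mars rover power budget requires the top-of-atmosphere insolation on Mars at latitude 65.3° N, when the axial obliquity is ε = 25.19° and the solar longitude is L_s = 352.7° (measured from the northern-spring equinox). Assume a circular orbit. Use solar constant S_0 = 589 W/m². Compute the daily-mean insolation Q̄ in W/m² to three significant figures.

Q̄ ≈ 64.3 W/m²

Solar declination: sin δ = sin ε · sin L_s = sin 25.19° × sin 352.7° = -0.05408, so δ = -3.100°.
cos h₀ = −tan(+65.3°) tan(-3.100°) = 0.1178, h₀ = 1.4528 rad.
Bracket: h₀ sin ϕ sin δ + cos ϕ cos δ sin h₀ = 1.4528×0.90851×-0.05408 + 0.41787×0.99854×0.99304 = -0.071379 + 0.414356 = 0.342977.
Q̄ = (S_0/π) × [bracket] = (589/π) × 0.342977 = 64.30 W/m².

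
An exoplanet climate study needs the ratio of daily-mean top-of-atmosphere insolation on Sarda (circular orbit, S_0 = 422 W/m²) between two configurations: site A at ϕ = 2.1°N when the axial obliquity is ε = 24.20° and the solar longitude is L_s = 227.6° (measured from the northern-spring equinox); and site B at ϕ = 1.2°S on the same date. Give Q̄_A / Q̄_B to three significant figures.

Q̄_A / Q̄_B ≈ 0.971

— Configuration A (ϕ=+2.1°):
Solar declination: sin δ = sin ε · sin L_s = sin 24.20° × sin 227.6° = -0.30271, so δ = -17.620°.
cos h₀ = −tan(+2.1°) tan(-17.620°) = 0.0116, h₀ = 1.5591 rad.
Bracket: h₀ sin ϕ sin δ + cos ϕ cos δ sin h₀ = 1.5591×0.03664×-0.30271 + 0.99933×0.95308×0.99993 = -0.017292 + 0.952375 = 0.935083.
Q̄ = (S_0/π) × [bracket] = (422/π) × 0.935083 = 125.61 W/m².
— Configuration B (ϕ=-1.2°):
cos h₀ = −tan(-1.2°) tan(-17.620°) = -0.0067, h₀ = 1.5774 rad.
Bracket: h₀ sin ϕ sin δ + cos ϕ cos δ sin h₀ = 1.5774×-0.02094×-0.30271 + 0.99978×0.95308×0.99998 = 0.009999 + 0.952851 = 0.962850.
Q̄ = (S_0/π) × [bracket] = (422/π) × 0.962850 = 129.34 W/m².
Ratio Q̄_A / Q̄_B = 125.61 / 129.34 = 0.9712.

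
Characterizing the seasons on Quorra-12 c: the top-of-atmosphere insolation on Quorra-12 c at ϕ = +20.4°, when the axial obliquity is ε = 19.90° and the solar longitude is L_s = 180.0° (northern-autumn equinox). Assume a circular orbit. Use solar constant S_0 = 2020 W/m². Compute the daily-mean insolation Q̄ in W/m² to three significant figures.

Solar declination: sin δ = sin ε · sin L_s = sin 19.90° × sin 180.0° = 0.00000, so δ = +0.000°.
cos h₀ = −tan(+20.4°) tan(+0.000°) = -0.0000, h₀ = 1.5708 rad.
Bracket: h₀ sin ϕ sin δ + cos ϕ cos δ sin h₀ = 1.5708×0.34857×0.00000 + 0.93728×1.00000×1.00000 = 0.000000 + 0.937280 = 0.937280.
Q̄ = (S_0/π) × [bracket] = (2020/π) × 0.937280 = 602.7 W/m².

Q̄ ≈ 603 W/m²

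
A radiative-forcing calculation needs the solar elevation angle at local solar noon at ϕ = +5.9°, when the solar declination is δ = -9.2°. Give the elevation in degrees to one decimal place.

74.9°

At local noon the hour angle is zero, so the zenith angle equals |ϕ − δ| = |+5.9° − (-9.200°)| = 15.100°.
Elevation = 90° − 15.100° = 74.9°.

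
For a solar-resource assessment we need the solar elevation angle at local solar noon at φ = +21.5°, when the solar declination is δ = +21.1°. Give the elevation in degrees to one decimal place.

At local noon the hour angle is zero, so the zenith angle equals |φ − δ| = |+21.5° − (+21.100°)| = 0.400°.
Elevation = 90° − 0.400° = 89.6°.

89.6°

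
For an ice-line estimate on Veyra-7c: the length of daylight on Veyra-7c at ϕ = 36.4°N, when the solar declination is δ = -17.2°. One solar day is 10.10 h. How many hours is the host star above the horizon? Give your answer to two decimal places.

cos h₀ = −tan ϕ · tan δ = −tan(+36.4°) × tan(-17.200°) = 0.2282, so h₀ = 1.3405 rad = 76.81°.
Daylight = 2h₀/(2π) × 10.10 h = (1.3405/π) × 10.10 = 4.31 h.

4.31 h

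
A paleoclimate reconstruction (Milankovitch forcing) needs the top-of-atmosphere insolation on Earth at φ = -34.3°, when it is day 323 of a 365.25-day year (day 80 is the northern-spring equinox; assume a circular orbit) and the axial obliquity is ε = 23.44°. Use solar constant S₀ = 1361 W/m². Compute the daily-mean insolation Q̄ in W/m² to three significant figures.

Solar longitude: λ_s = 360° × (323 − 80)/365.25 = 239.507°.
sin δ = sin 23.44° × sin 239.507° = -0.34277, so δ = -20.046°.
cos H₀ = −tan(-34.3°) tan(-20.046°) = -0.2489, H₀ = 1.8223 rad.
Bracket: H₀ sin φ sin δ + cos φ cos δ sin H₀ = 1.8223×-0.56353×-0.34277 + 0.82610×0.93942×0.96853 = 0.351998 + 0.751632 = 1.103630.
Q̄ = (S₀/π) × [bracket] = (1361/π) × 1.103630 = 478.1 W/m².

Q̄ ≈ 478 W/m²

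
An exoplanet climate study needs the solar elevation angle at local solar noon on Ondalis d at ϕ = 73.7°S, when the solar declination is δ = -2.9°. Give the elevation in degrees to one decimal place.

19.2°

At local noon the hour angle is zero, so the zenith angle equals |ϕ − δ| = |-73.7° − (-2.900°)| = 70.800°.
Elevation = 90° − 70.800° = 19.2°.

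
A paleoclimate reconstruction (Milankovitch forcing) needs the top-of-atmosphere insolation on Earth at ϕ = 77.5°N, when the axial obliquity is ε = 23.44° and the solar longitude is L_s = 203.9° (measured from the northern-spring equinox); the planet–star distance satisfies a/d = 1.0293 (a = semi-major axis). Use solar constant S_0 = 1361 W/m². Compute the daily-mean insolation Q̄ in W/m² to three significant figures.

Q̄ ≈ 12.7 W/m²

Solar declination: sin δ = sin ε · sin L_s = sin 23.44° × sin 203.9° = -0.16116, so δ = -9.274°.
cos h₀ = −tan(+77.5°) tan(-9.274°) = 0.7366, h₀ = 0.7428 rad.
Bracket: h₀ sin ϕ sin δ + cos ϕ cos δ sin h₀ = 0.7428×0.97630×-0.16116 + 0.21644×0.98693×0.67635 = -0.116873 + 0.144476 = 0.027603.
Inverse-square distance factor (a/d)² = 1.0293² = 1.059458.
Q̄ = (S_0/π) × 1.059458 × [bracket] = (1361/π) × 1.059458 × 0.027603 = 12.67 W/m².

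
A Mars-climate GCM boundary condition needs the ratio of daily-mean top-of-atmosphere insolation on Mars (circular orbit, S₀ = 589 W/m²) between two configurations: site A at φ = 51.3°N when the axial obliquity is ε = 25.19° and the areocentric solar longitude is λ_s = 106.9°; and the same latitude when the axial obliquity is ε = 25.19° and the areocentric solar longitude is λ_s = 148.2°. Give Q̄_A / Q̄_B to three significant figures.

Q̄_A / Q̄_B ≈ 1.28

— Configuration A (φ=+51.3°):
sin δ = sin 25.19° × sin 106.9° = 0.40724, so δ = +24.032°.
cos H₀ = −tan(+51.3°) tan(+24.032°) = -0.5566, H₀ = 2.1610 rad.
Bracket: H₀ sin φ sin δ + cos φ cos δ sin H₀ = 2.1610×0.78043×0.40724 + 0.62524×0.91332×0.83081 = 0.686814 + 0.474429 = 1.161243.
Q̄ = (S₀/π) × [bracket] = (589/π) × 1.161243 = 217.72 W/m².
— Configuration B (φ=+51.3°):
sin δ = sin 25.19° × sin 148.2° = 0.22428, so δ = +12.961°.
cos H₀ = −tan(+51.3°) tan(+12.961°) = -0.2873, H₀ = 1.8622 rad.
Bracket: H₀ sin φ sin δ + cos φ cos δ sin H₀ = 1.8622×0.78043×0.22428 + 0.62524×0.97452×0.95785 = 0.325950 + 0.583627 = 0.909577.
Q̄ = (S₀/π) × [bracket] = (589/π) × 0.909577 = 170.53 W/m².
Ratio Q̄_A / Q̄_B = 217.72 / 170.53 = 1.277.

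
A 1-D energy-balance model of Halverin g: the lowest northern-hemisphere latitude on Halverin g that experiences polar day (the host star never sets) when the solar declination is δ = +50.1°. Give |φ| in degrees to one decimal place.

Polar day requires cos H₀ = −tan φ tan δ ≤ −1, i.e. tan φ tan δ ≥ 1.
The boundary is |tan φ| · |tan δ| = 1, so |φ| = 90° − |δ| = 90° − 50.1° = 39.9° in the northern hemisphere.

|φ| = 39.9°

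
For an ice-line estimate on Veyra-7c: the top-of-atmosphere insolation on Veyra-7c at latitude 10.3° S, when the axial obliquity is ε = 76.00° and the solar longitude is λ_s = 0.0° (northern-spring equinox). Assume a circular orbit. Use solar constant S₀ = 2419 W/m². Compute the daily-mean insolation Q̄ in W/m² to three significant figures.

Solar declination: sin δ = sin ε · sin λ_s = sin 76.00° × sin 0.0° = 0.00000, so δ = +0.000°.
cos H₀ = −tan(-10.3°) tan(+0.000°) = 0.0000, H₀ = 1.5708 rad.
Bracket: H₀ sin φ sin δ + cos φ cos δ sin H₀ = 1.5708×-0.17880×0.00000 + 0.98389×1.00000×1.00000 = -0.000000 + 0.983890 = 0.983890.
Q̄ = (S₀/π) × [bracket] = (2419/π) × 0.983890 = 757.6 W/m².

Q̄ ≈ 758 W/m²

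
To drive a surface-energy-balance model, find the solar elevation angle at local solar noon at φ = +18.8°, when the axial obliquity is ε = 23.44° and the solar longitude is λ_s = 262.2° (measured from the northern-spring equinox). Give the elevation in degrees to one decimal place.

Solar declination: sin δ = sin ε · sin λ_s = sin 23.44° × sin 262.2° = -0.39411, so δ = -23.210°.
At local noon the hour angle is zero, so the zenith angle equals |φ − δ| = |+18.8° − (-23.210°)| = 42.010°.
Elevation = 90° − 42.010° = 48.0°.

48.0°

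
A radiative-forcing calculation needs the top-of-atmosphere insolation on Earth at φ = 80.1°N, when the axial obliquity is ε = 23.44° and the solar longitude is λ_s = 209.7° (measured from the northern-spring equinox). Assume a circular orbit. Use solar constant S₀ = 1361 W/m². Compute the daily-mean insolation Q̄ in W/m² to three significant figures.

Q̄ ≈ 0.00 W/m²

Solar declination: sin δ = sin ε · sin λ_s = sin 23.44° × sin 209.7° = -0.19709, so δ = -11.367°.
cos H₀ = −tan(+80.1°) tan(-11.367°) = 1.1519 ≥ 1 ⇒ polar night, H₀ = 0 and Q̄ = 0.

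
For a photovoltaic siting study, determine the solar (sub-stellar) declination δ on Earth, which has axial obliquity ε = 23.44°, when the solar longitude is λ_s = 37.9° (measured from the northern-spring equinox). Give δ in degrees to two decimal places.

δ = +14.14°

sin δ = sin ε · sin λ_s = sin 23.44° × sin 37.9° = 0.244356.
δ = arcsin(0.244356) = +14.14°.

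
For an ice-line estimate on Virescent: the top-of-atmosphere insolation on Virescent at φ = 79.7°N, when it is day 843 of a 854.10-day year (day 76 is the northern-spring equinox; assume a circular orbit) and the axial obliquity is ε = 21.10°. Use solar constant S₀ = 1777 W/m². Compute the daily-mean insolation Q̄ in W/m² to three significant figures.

Q̄ ≈ 0.00 W/m²

Solar longitude: λ_s = 360° × (843 − 76)/854.10 = 323.288°.
sin δ = sin 21.10° × sin 323.288° = -0.21521, so δ = -12.428°.
cos H₀ = −tan(+79.7°) tan(-12.428°) = 1.2126 ≥ 1 ⇒ polar night, H₀ = 0 and Q̄ = 0.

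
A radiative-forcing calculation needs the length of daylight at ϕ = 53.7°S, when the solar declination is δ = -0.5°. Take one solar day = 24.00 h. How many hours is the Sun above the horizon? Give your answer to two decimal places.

12.09 h

cos h₀ = −tan ϕ · tan δ = −tan(-53.7°) × tan(-0.500°) = -0.0119, so h₀ = 1.5827 rad = 90.68°.
Daylight = 2h₀/(2π) × 24.00 h = (1.5827/π) × 24.00 = 12.09 h.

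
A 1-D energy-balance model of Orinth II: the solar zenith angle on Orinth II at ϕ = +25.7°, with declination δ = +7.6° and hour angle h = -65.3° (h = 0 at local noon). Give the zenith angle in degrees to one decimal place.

θ_z = 64.5°

cos θ_z = sin ϕ sin δ + cos ϕ cos δ cos h = 0.057354 + 0.373223 = 0.430577.
θ_z = arccos(0.430577) = 64.5°.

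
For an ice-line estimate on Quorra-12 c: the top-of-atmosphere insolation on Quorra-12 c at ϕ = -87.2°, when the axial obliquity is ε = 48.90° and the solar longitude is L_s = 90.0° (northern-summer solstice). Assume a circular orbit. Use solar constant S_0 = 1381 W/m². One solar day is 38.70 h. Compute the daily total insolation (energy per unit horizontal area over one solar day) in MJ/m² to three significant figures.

Solar declination: sin δ = sin ε · sin L_s = sin 48.90° × sin 90.0° = 0.75356, so δ = +48.900°.
cos h₀ = −tan(-87.2°) tan(+48.900°) = 23.4382 ≥ 1 ⇒ polar night, h₀ = 0 and Q̄ = 0.
Daily total = Q̄ × 38.70 h × 3600 s/h = 0.00 MJ/m².

0.00 MJ/m²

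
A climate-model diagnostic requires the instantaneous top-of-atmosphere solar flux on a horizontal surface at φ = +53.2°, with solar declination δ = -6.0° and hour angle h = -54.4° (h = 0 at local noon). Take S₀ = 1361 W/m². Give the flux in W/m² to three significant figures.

cos θ_z = sin φ sin δ + cos φ cos δ cos h = -0.083699 + 0.346795 = 0.263096.
Flux = S₀ · cos θ_z = 1361 × 0.263096 = 358.1 W/m².

358 W/m²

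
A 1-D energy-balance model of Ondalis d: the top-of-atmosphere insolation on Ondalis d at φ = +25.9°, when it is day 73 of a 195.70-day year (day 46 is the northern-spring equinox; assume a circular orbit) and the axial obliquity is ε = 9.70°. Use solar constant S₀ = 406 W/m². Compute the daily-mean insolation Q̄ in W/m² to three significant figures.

Solar longitude: λ_s = 360° × (73 − 46)/195.70 = 49.668°.
sin δ = sin 9.70° × sin 49.668° = 0.12844, so δ = +7.379°.
cos H₀ = −tan(+25.9°) tan(+7.379°) = -0.0629, H₀ = 1.6337 rad.
Bracket: H₀ sin φ sin δ + cos φ cos δ sin H₀ = 1.6337×0.43680×0.12844 + 0.89956×0.99172×0.99802 = 0.091655 + 0.890345 = 0.982000.
Q̄ = (S₀/π) × [bracket] = (406/π) × 0.982000 = 126.9 W/m².

Q̄ ≈ 127 W/m²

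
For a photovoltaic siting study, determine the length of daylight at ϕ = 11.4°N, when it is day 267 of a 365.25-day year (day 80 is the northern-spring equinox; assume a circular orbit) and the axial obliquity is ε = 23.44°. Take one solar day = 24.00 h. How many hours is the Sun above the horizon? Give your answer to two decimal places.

Solar longitude: L_s = 360° × (267 − 80)/365.25 = 184.312°.
sin δ = sin 23.44° × sin 184.312° = -0.02991, so δ = -1.714°.
cos h₀ = −tan ϕ · tan δ = −tan(+11.4°) × tan(-1.714°) = 0.0060, so h₀ = 1.5648 rad = 89.65°.
Daylight = 2h₀/(2π) × 24.00 h = (1.5648/π) × 24.00 = 11.95 h.

11.95 h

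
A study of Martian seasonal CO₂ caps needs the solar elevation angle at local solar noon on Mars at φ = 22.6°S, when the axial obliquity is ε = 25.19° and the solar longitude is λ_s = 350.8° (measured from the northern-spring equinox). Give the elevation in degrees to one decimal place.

Solar declination: sin δ = sin ε · sin λ_s = sin 25.19° × sin 350.8° = -0.06805, so δ = -3.902°.
At local noon the hour angle is zero, so the zenith angle equals |φ − δ| = |-22.6° − (-3.902°)| = 18.698°.
Elevation = 90° − 18.698° = 71.3°.

71.3°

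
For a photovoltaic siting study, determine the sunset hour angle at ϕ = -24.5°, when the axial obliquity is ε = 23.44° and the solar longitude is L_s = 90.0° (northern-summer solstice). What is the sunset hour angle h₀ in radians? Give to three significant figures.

h₀ = 1.37 rad

Solar declination: sin δ = sin ε · sin L_s = sin 23.44° × sin 90.0° = 0.39779, so δ = +23.440°.
cos h₀ = −tan ϕ · tan δ = −tan(-24.5°) × tan(+23.440°) = 0.1976, so h₀ = 1.3719 rad = 78.60°.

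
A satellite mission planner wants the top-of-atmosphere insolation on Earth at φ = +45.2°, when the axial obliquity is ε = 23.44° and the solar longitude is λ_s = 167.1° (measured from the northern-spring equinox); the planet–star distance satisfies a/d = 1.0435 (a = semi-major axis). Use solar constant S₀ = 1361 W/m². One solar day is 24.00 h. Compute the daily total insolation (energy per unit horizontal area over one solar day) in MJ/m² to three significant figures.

32.8 MJ/m²

Solar declination: sin δ = sin ε · sin λ_s = sin 23.44° × sin 167.1° = 0.08881, so δ = +5.095°.
cos H₀ = −tan(+45.2°) tan(+5.095°) = -0.0898, H₀ = 1.6607 rad.
Bracket: H₀ sin φ sin δ + cos φ cos δ sin H₀ = 1.6607×0.70957×0.08881 + 0.70463×0.99605×0.99596 = 0.104652 + 0.699011 = 0.803663.
Inverse-square distance factor (a/d)² = 1.0435² = 1.088892.
Q̄ = (S₀/π) × 1.088892 × [bracket] = (1361/π) × 1.088892 × 0.803663 = 379.11 W/m².
Daily total = Q̄ × 24.00 h × 3600 s/h = 379.11 × 24.00 × 3600 / 10⁶ = 32.76 MJ/m².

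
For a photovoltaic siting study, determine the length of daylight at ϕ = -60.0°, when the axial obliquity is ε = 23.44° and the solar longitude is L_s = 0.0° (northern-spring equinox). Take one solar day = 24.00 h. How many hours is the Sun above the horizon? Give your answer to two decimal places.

12.00 h

Solar declination: sin δ = sin ε · sin L_s = sin 23.44° × sin 0.0° = 0.00000, so δ = +0.000°.
cos h₀ = −tan ϕ · tan δ = −tan(-60.0°) × tan(+0.000°) = 0.0000, so h₀ = 1.5708 rad = 90.00°.
Daylight = 2h₀/(2π) × 24.00 h = (1.5708/π) × 24.00 = 12.00 h.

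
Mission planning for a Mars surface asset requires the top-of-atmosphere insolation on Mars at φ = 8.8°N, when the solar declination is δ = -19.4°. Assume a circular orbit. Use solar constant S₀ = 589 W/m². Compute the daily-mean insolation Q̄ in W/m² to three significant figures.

cos H₀ = −tan(+8.8°) tan(-19.400°) = 0.0545, H₀ = 1.5163 rad.
Bracket: H₀ sin φ sin δ + cos φ cos δ sin H₀ = 1.5163×0.15299×-0.33216 + 0.98823×0.94322×0.99851 = -0.077054 + 0.930729 = 0.853675.
Q̄ = (S₀/π) × [bracket] = (589/π) × 0.853675 = 160.1 W/m².

Q̄ ≈ 160 W/m²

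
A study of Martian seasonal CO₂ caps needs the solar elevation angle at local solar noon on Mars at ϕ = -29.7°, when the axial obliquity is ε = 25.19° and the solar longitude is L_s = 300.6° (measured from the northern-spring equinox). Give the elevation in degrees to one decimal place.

Solar declination: sin δ = sin ε · sin L_s = sin 25.19° × sin 300.6° = -0.36635, so δ = -21.491°.
At local noon the hour angle is zero, so the zenith angle equals |ϕ − δ| = |-29.7° − (-21.491°)| = 8.209°.
Elevation = 90° − 8.209° = 81.8°.

81.8°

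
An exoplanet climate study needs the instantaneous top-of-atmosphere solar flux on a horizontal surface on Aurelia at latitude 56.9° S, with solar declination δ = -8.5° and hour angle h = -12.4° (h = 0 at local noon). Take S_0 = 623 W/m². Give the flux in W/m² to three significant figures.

cos θ_z = sin ϕ sin δ + cos ϕ cos δ cos h = 0.123823 + 0.527504 = 0.651327.
Flux = S_0 · cos θ_z = 623 × 0.651327 = 405.8 W/m².

406 W/m²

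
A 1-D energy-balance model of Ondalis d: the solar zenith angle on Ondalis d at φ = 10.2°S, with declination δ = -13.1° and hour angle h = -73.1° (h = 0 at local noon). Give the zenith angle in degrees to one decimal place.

cos θ_z = sin φ sin δ + cos φ cos δ cos h = 0.040136 + 0.278662 = 0.318798.
θ_z = arccos(0.318798) = 71.4°.

θ_z = 71.4°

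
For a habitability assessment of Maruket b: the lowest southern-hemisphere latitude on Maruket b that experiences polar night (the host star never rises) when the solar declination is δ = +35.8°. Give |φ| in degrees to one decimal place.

|φ| = 54.2°

Polar night requires cos H₀ = −tan φ tan δ ≥ 1, i.e. tan φ tan δ ≤ −1.
The boundary is |tan φ| · |tan δ| = 1, so |φ| = 90° − |δ| = 90° − 35.8° = 54.2° in the southern hemisphere.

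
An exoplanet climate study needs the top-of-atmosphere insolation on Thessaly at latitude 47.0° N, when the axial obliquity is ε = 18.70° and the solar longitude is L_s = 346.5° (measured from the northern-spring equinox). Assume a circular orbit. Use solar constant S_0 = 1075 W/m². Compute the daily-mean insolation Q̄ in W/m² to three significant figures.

Q̄ ≈ 204 W/m²

Solar declination: sin δ = sin ε · sin L_s = sin 18.70° × sin 346.5° = -0.07485, so δ = -4.292°.
cos h₀ = −tan(+47.0°) tan(-4.292°) = 0.0805, h₀ = 1.4902 rad.
Bracket: h₀ sin ϕ sin δ + cos ϕ cos δ sin h₀ = 1.4902×0.73135×-0.07485 + 0.68200×0.99720×0.99676 = -0.081576 + 0.677887 = 0.596311.
Q̄ = (S_0/π) × [bracket] = (1075/π) × 0.596311 = 204.0 W/m².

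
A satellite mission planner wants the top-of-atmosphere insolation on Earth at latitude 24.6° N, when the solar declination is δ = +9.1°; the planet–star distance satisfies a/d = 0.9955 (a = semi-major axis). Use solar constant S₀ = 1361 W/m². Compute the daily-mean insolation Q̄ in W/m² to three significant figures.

cos H₀ = −tan(+24.6°) tan(+9.100°) = -0.0733, H₀ = 1.6442 rad.
Bracket: H₀ sin φ sin δ + cos φ cos δ sin H₀ = 1.6442×0.41628×0.15816 + 0.90924×0.98741×0.99731 = 0.108252 + 0.895378 = 1.003630.
Inverse-square distance factor (a/d)² = 0.9955² = 0.991020.
Q̄ = (S₀/π) × 0.991020 × [bracket] = (1361/π) × 0.991020 × 1.003630 = 430.9 W/m².

Q̄ ≈ 431 W/m²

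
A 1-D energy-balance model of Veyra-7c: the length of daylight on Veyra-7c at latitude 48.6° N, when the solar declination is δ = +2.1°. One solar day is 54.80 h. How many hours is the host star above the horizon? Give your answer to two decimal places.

28.13 h

cos H₀ = −tan φ · tan δ = −tan(+48.6°) × tan(+2.100°) = -0.0416, so H₀ = 1.6124 rad = 92.38°.
Daylight = 2H₀/(2π) × 54.80 h = (1.6124/π) × 54.80 = 28.13 h.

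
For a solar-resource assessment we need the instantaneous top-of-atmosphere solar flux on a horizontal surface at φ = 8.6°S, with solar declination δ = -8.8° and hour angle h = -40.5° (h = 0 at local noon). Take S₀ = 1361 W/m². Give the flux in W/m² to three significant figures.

1.04e+03 W/m²

cos θ_z = sin φ sin δ + cos φ cos δ cos h = 0.022877 + 0.743006 = 0.765883.
Flux = S₀ · cos θ_z = 1361 × 0.765883 = 1042 W/m².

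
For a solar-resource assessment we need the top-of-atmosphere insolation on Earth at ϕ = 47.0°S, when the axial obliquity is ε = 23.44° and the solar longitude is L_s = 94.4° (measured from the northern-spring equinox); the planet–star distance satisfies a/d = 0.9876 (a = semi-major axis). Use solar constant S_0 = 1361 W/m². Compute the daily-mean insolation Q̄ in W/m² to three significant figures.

Solar declination: sin δ = sin ε · sin L_s = sin 23.44° × sin 94.4° = 0.39662, so δ = +23.367°.
cos h₀ = −tan(-47.0°) tan(+23.367°) = 0.4633, h₀ = 1.0891 rad.
Bracket: h₀ sin ϕ sin δ + cos ϕ cos δ sin h₀ = 1.0891×-0.73135×0.39662 + 0.68200×0.91798×0.88619 = -0.315913 + 0.554810 = 0.238897.
Inverse-square distance factor (a/d)² = 0.9876² = 0.975354.
Q̄ = (S_0/π) × 0.975354 × [bracket] = (1361/π) × 0.975354 × 0.238897 = 100.9 W/m².

Q̄ ≈ 101 W/m²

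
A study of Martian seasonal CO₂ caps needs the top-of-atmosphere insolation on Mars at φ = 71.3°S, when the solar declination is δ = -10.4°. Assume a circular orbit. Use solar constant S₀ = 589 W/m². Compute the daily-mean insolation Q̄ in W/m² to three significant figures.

Q̄ ≈ 118 W/m²

cos H₀ = −tan(-71.3°) tan(-10.400°) = -0.5422, H₀ = 2.1439 rad.
Bracket: H₀ sin φ sin δ + cos φ cos δ sin H₀ = 2.1439×-0.94721×-0.18052 + 0.32061×0.98357×0.84023 = 0.366586 + 0.264960 = 0.631546.
Q̄ = (S₀/π) × [bracket] = (589/π) × 0.631546 = 118.4 W/m².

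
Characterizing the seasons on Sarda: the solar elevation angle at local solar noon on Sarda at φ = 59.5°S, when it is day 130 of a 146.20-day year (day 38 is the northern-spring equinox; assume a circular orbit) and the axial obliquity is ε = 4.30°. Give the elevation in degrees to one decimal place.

33.6°

Solar longitude: λ_s = 360° × (130 − 38)/146.20 = 226.539°.
sin δ = sin 4.30° × sin 226.539° = -0.05442, so δ = -3.120°.
At local noon the hour angle is zero, so the zenith angle equals |φ − δ| = |-59.5° − (-3.120°)| = 56.380°.
Elevation = 90° − 56.380° = 33.6°.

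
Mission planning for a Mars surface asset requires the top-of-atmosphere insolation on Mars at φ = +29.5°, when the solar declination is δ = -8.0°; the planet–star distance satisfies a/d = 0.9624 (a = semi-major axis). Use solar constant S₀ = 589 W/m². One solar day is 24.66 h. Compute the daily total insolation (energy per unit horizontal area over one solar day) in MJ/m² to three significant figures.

cos H₀ = −tan(+29.5°) tan(-8.000°) = 0.0795, H₀ = 1.4912 rad.
Bracket: H₀ sin φ sin δ + cos φ cos δ sin H₀ = 1.4912×0.49242×-0.13917 + 0.87036×0.99027×0.99683 = -0.102192 + 0.859159 = 0.756967.
Inverse-square distance factor (a/d)² = 0.9624² = 0.926214.
Q̄ = (S₀/π) × 0.926214 × [bracket] = (589/π) × 0.926214 × 0.756967 = 131.45 W/m².
Daily total = Q̄ × 24.66 h × 3600 s/h = 131.45 × 24.66 × 3600 / 10⁶ = 11.67 MJ/m².

11.7 MJ/m²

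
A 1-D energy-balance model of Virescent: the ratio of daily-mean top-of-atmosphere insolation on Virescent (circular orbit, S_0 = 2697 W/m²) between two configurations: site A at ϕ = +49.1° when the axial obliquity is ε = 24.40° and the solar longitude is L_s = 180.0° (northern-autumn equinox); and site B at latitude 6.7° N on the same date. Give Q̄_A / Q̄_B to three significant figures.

— Configuration A (ϕ=+49.1°):
Solar declination: sin δ = sin ε · sin L_s = sin 24.40° × sin 180.0° = 0.00000, so δ = +0.000°.
cos h₀ = −tan(+49.1°) tan(+0.000°) = -0.0000, h₀ = 1.5708 rad.
Bracket: h₀ sin ϕ sin δ + cos ϕ cos δ sin h₀ = 1.5708×0.75585×0.00000 + 0.65474×1.00000×1.00000 = 0.000000 + 0.654740 = 0.654740.
Q̄ = (S_0/π) × [bracket] = (2697/π) × 0.654740 = 562.08 W/m².
— Configuration B (ϕ=+6.7°):
cos h₀ = −tan(+6.7°) tan(+0.000°) = -0.0000, h₀ = 1.5708 rad.
Bracket: h₀ sin ϕ sin δ + cos ϕ cos δ sin h₀ = 1.5708×0.11667×0.00000 + 0.99317×1.00000×1.00000 = 0.000000 + 0.993170 = 0.993170.
Q̄ = (S_0/π) × [bracket] = (2697/π) × 0.993170 = 852.62 W/m².
Ratio Q̄_A / Q̄_B = 562.08 / 852.62 = 0.6592.

Q̄_A / Q̄_B ≈ 0.659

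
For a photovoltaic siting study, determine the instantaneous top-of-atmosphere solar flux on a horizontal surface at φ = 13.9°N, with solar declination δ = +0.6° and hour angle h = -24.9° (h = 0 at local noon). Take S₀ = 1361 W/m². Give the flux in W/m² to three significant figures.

1.20e+03 W/m²

cos θ_z = sin φ sin δ + cos φ cos δ cos h = 0.002516 + 0.880434 = 0.882950.
Flux = S₀ · cos θ_z = 1361 × 0.882950 = 1202 W/m².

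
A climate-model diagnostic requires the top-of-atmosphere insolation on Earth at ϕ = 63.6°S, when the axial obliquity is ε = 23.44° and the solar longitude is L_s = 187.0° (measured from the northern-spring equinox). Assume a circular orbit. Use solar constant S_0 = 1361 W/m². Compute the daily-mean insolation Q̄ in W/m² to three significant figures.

Q̄ ≈ 223 W/m²

Solar declination: sin δ = sin ε · sin L_s = sin 23.44° × sin 187.0° = -0.04848, so δ = -2.779°.
cos h₀ = −tan(-63.6°) tan(-2.779°) = -0.0978, h₀ = 1.6687 rad.
Bracket: h₀ sin ϕ sin δ + cos ϕ cos δ sin h₀ = 1.6687×-0.89571×-0.04848 + 0.44464×0.99882×0.99521 = 0.072462 + 0.441988 = 0.514450.
Q̄ = (S_0/π) × [bracket] = (1361/π) × 0.514450 = 222.9 W/m².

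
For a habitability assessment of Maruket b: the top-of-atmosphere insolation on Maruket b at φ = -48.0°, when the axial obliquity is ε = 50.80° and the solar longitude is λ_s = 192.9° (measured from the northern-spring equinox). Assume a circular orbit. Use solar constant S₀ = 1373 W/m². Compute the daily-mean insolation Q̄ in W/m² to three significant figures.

Solar declination: sin δ = sin ε · sin λ_s = sin 50.80° × sin 192.9° = -0.17301, so δ = -9.963°.
cos H₀ = −tan(-48.0°) tan(-9.963°) = -0.1951, H₀ = 1.7671 rad.
Bracket: H₀ sin φ sin δ + cos φ cos δ sin H₀ = 1.7671×-0.74314×-0.17301 + 0.66913×0.98492×0.98079 = 0.227197 + 0.646379 = 0.873576.
Q̄ = (S₀/π) × [bracket] = (1373/π) × 0.873576 = 381.8 W/m².

Q̄ ≈ 382 W/m²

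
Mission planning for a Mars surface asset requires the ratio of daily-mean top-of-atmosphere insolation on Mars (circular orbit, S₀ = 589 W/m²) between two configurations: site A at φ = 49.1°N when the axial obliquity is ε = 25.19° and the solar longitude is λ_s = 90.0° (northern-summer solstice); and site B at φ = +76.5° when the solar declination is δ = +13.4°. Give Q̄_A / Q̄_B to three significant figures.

Q̄_A / Q̄_B ≈ 1.68

— Configuration A (φ=+49.1°):
Solar declination: sin δ = sin ε · sin λ_s = sin 25.19° × sin 90.0° = 0.42562, so δ = +25.190°.
cos H₀ = −tan(+49.1°) tan(+25.190°) = -0.5430, H₀ = 2.1448 rad.
Bracket: H₀ sin φ sin δ + cos φ cos δ sin H₀ = 2.1448×0.75585×0.42562 + 0.65474×0.90490×0.83974 = 0.689993 + 0.497524 = 1.187517.
Q̄ = (S₀/π) × [bracket] = (589/π) × 1.187517 = 222.64 W/m².
— Configuration B (φ=+76.5°):
cos H₀ = −tan(+76.5°) tan(+13.400°) = -0.9923, H₀ = 3.0175 rad.
Bracket: H₀ sin φ sin δ + cos φ cos δ sin H₀ = 3.0175×0.97237×0.23175 + 0.23345×0.97278×0.12374 = 0.679984 + 0.028101 = 0.708085.
Q̄ = (S₀/π) × [bracket] = (589/π) × 0.708085 = 132.75 W/m².
Ratio Q̄_A / Q̄_B = 222.64 / 132.75 = 1.677.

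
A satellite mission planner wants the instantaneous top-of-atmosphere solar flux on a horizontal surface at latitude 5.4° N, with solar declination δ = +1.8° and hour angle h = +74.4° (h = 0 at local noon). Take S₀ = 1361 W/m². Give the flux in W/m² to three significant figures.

cos θ_z = sin φ sin δ + cos φ cos δ cos h = 0.002956 + 0.267594 = 0.270550.
Flux = S₀ · cos θ_z = 1361 × 0.270550 = 368.2 W/m².

368 W/m²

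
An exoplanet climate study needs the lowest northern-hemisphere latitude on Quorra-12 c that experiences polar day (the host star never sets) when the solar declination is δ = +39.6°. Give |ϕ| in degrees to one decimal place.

|ϕ| = 50.4°

Polar day requires cos h₀ = −tan ϕ tan δ ≤ −1, i.e. tan ϕ tan δ ≥ 1.
The boundary is |tan ϕ| · |tan δ| = 1, so |ϕ| = 90° − |δ| = 90° − 39.6° = 50.4° in the northern hemisphere.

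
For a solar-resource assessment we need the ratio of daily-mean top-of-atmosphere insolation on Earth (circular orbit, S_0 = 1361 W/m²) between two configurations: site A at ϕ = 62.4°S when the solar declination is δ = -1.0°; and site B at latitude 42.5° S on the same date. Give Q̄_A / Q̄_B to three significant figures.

Q̄_A / Q̄_B ≈ 0.645

— Configuration A (ϕ=-62.4°):
cos h₀ = −tan(-62.4°) tan(-1.000°) = -0.0334, h₀ = 1.6042 rad.
Bracket: h₀ sin ϕ sin δ + cos ϕ cos δ sin h₀ = 1.6042×-0.88620×-0.01745 + 0.46330×0.99985×0.99944 = 0.024808 + 0.462971 = 0.487779.
Q̄ = (S_0/π) × [bracket] = (1361/π) × 0.487779 = 211.32 W/m².
— Configuration B (ϕ=-42.5°):
cos h₀ = −tan(-42.5°) tan(-1.000°) = -0.0160, h₀ = 1.5868 rad.
Bracket: h₀ sin ϕ sin δ + cos ϕ cos δ sin h₀ = 1.5868×-0.67559×-0.01745 + 0.73728×0.99985×0.99987 = 0.018707 + 0.737074 = 0.755781.
Q̄ = (S_0/π) × [bracket] = (1361/π) × 0.755781 = 327.42 W/m².
Ratio Q̄_A / Q̄_B = 211.32 / 327.42 = 0.6454.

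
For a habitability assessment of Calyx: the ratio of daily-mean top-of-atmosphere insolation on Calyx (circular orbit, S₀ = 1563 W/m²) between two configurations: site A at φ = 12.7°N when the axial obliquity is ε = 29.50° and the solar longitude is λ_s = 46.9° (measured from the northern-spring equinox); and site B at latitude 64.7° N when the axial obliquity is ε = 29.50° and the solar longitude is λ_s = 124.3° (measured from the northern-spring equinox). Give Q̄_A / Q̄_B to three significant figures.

Q̄_A / Q̄_B ≈ 0.894

— Configuration A (φ=+12.7°):
Solar declination: sin δ = sin ε · sin λ_s = sin 29.50° × sin 46.9° = 0.35955, so δ = +21.073°.
cos H₀ = −tan(+12.7°) tan(+21.073°) = -0.0868, H₀ = 1.6577 rad.
Bracket: H₀ sin φ sin δ + cos φ cos δ sin H₀ = 1.6577×0.21985×0.35955 + 0.97553×0.93313×0.99622 = 0.131036 + 0.906855 = 1.037891.
Q̄ = (S₀/π) × [bracket] = (1563/π) × 1.037891 = 516.37 W/m².
— Configuration B (φ=+64.7°):
Solar declination: sin δ = sin ε · sin λ_s = sin 29.50° × sin 124.3° = 0.40679, so δ = +24.003°.
cos H₀ = −tan(+64.7°) tan(+24.003°) = -0.9420, H₀ = 2.7994 rad.
Bracket: H₀ sin φ sin δ + cos φ cos δ sin H₀ = 2.7994×0.90408×0.40679 + 0.42736×0.91352×0.33551 = 1.029537 + 0.130984 = 1.160521.
Q̄ = (S₀/π) × [bracket] = (1563/π) × 1.160521 = 577.38 W/m².
Ratio Q̄_A / Q̄_B = 516.37 / 577.38 = 0.8943.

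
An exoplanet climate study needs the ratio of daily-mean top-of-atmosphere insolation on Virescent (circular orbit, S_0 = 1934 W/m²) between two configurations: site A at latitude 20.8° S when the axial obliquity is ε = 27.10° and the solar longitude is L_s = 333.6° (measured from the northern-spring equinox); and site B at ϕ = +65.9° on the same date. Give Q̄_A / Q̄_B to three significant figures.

Q̄_A / Q̄_B ≈ 6.74

— Configuration A (ϕ=-20.8°):
Solar declination: sin δ = sin ε · sin L_s = sin 27.10° × sin 333.6° = -0.20255, so δ = -11.686°.
cos h₀ = −tan(-20.8°) tan(-11.686°) = -0.0786, h₀ = 1.6494 rad.
Bracket: h₀ sin ϕ sin δ + cos ϕ cos δ sin h₀ = 1.6494×-0.35511×-0.20255 + 0.93483×0.97927×0.99691 = 0.118637 + 0.912622 = 1.031259.
Q̄ = (S_0/π) × [bracket] = (1934/π) × 1.031259 = 634.85 W/m².
— Configuration B (ϕ=+65.9°):
cos h₀ = −tan(+65.9°) tan(-11.686°) = 0.4624, h₀ = 1.0901 rad.
Bracket: h₀ sin ϕ sin δ + cos ϕ cos δ sin h₀ = 1.0901×0.91283×-0.20255 + 0.40833×0.97927×0.88667 = -0.201553 + 0.354549 = 0.152996.
Q̄ = (S_0/π) × [bracket] = (1934/π) × 0.152996 = 94.186 W/m².
Ratio Q̄_A / Q̄_B = 634.85 / 94.186 = 6.740.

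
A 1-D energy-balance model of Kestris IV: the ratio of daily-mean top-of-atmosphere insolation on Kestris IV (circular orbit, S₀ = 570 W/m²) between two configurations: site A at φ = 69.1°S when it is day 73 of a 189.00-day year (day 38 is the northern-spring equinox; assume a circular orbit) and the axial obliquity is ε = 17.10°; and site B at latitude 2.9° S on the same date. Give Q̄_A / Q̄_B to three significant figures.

Q̄_A / Q̄_B ≈ 0.0478

— Configuration A (φ=-69.1°):
Solar longitude: λ_s = 360° × (73 − 38)/189.00 = 66.667°.
sin δ = sin 17.10° × sin 66.667° = 0.26999, so δ = +15.664°.
cos H₀ = −tan(-69.1°) tan(+15.664°) = 0.7343, H₀ = 0.7461 rad.
Bracket: H₀ sin φ sin δ + cos φ cos δ sin H₀ = 0.7461×-0.93420×0.26999 + 0.35674×0.96286×0.67881 = -0.188185 + 0.233165 = 0.044980.
Q̄ = (S₀/π) × [bracket] = (570/π) × 0.044980 = 8.1610 W/m².
— Configuration B (φ=-2.9°):
cos H₀ = −tan(-2.9°) tan(+15.664°) = 0.0142, H₀ = 1.5566 rad.
Bracket: H₀ sin φ sin δ + cos φ cos δ sin H₀ = 1.5566×-0.05059×0.26999 + 0.99872×0.96286×0.99990 = -0.021261 + 0.961531 = 0.940270.
Q̄ = (S₀/π) × [bracket] = (570/π) × 0.940270 = 170.60 W/m².
Ratio Q̄_A / Q̄_B = 8.1610 / 170.60 = 0.04784.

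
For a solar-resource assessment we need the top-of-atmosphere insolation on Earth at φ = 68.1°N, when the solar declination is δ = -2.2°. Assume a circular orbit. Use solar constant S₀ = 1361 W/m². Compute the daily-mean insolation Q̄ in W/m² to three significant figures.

Q̄ ≈ 138 W/m²

cos H₀ = −tan(+68.1°) tan(-2.200°) = 0.0956, H₀ = 1.4751 rad.
Bracket: H₀ sin φ sin δ + cos φ cos δ sin H₀ = 1.4751×0.92784×-0.03839 + 0.37299×0.99926×0.99542 = -0.052543 + 0.371007 = 0.318464.
Q̄ = (S₀/π) × [bracket] = (1361/π) × 0.318464 = 138.0 W/m².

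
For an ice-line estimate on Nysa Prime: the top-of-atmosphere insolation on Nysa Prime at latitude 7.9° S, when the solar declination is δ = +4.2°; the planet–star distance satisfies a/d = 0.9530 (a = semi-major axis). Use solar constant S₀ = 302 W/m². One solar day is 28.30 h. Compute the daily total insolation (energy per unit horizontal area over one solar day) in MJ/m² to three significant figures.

cos H₀ = −tan(-7.9°) tan(+4.200°) = 0.0102, H₀ = 1.5606 rad.
Bracket: H₀ sin φ sin δ + cos φ cos δ sin H₀ = 1.5606×-0.13744×0.07324 + 0.99051×0.99731×0.99995 = -0.015709 + 0.987796 = 0.972087.
Inverse-square distance factor (a/d)² = 0.9530² = 0.908209.
Q̄ = (S₀/π) × 0.908209 × [bracket] = (302/π) × 0.908209 × 0.972087 = 84.869 W/m².
Daily total = Q̄ × 28.30 h × 3600 s/h = 84.869 × 28.30 × 3600 / 10⁶ = 8.646 MJ/m².

8.65 MJ/m²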